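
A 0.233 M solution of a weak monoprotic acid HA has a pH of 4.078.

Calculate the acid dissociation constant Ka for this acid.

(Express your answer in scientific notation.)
K_a = 3.00e-08

[H⁺] = 10^(−pH) = 10^(−4.078) = 8.356e-05 M. For HA ⇌ H⁺ + A⁻, Ka = x²/(C − x) = (8.356e-05)²/(0.233 − 8.356e-05) = 3.00e-08.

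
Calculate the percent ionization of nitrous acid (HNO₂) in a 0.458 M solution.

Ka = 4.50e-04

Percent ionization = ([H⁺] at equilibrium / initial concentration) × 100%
Percent ionization = 3.09%

Let x = [H⁺]. Ka = x²/(C - x) ⇒ x² + (4.50e-04)x - (4.50e-04)(0.458) = 0. x = 1.4133e-02. Percent = (1.4133e-02/0.458) × 100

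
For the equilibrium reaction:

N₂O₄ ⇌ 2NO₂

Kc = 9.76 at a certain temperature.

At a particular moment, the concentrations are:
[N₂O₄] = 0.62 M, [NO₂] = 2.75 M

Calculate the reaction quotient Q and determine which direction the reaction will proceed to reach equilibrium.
Q = 12.198, Q > K, reaction proceeds reverse (toward reactants)

Q = ([NO₂]^2) / ([N₂O₄])
  = ((2.75)^2) / ((0.62)) = 7.5625/0.62 = 12.2
Since Q = 12.2 > Kc = 9.76, the reaction proceeds reverse (toward reactants) to reach equilibrium.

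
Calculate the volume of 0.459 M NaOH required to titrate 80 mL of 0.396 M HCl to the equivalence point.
V_{base} = 69.0 mL

At equivalence: moles acid = moles base.
moles HCl = 0.396 M × 0.08 L = 0.03168 mol
V_NaOH = 0.03168 mol ÷ 0.459 M = 0.06902 L = 69.0 mL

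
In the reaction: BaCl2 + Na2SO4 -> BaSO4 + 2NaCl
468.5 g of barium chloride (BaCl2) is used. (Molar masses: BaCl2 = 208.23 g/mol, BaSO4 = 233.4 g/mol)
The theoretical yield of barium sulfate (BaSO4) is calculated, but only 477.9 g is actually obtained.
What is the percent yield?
Moles of BaCl2 = 468.5 g ÷ 208.23 g/mol = 2.24992 mol
Mole ratio: 1 mol BaSO4 / 1 mol BaCl2
Moles of BaSO4 = 2.24992 × (1/1) = 2.24992 mol
Theoretical yield = 2.24992 mol × 233.4 g/mol = 525.13 g
Actual yield = 477.9 g
Percent yield = (477.9 / 525.13) × 100% = 91.0%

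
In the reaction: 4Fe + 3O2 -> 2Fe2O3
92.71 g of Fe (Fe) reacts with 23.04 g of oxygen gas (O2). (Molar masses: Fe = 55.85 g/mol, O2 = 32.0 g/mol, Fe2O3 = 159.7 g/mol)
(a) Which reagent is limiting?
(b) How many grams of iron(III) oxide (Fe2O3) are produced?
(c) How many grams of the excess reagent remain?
(a) O2, (b) 76.66 g, (c) 39.09 g

Moles of Fe = 92.71 g ÷ 55.85 g/mol = 1.65998 mol
Moles of O2 = 23.04 g ÷ 32.0 g/mol = 0.72 mol
Moles ÷ coefficient: Fe: 1.65998/4 = 0.415, O2: 0.72/3 = 0.24
(a) O2 has the smaller value, so O2 is the limiting reagent.
(b) Moles of Fe2O3 = 0.72 mol O2 × (2/3) = 0.48 mol; mass = 0.48 mol × 159.7 g/mol = 76.66 g
(c) Fe consumed = 0.72 × (4/3) = 0.96 mol; remaining = 1.65998 − 0.96 = 0.699982 mol; mass = 0.699982 mol × 55.85 g/mol = 39.09 g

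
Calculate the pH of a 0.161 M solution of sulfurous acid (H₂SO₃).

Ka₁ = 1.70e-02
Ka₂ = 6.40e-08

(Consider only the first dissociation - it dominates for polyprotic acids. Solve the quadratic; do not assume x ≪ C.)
pH = 1.35

x² + Ka₁·x − Ka₁·C = 0 with Ka₁ = 1.70e-02, C = 0.161.
x = (−Ka₁ + √(Ka₁² + 4·Ka₁·C))/2 = 4.4502e-02 M, so pH = 1.35.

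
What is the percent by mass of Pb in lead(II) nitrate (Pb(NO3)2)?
Mass of Pb in formula = 207.2 × 1 = 207.2 g/mol
Molar mass = 331.22 g/mol
% Pb = (207.2/331.22) × 100% = 62.56%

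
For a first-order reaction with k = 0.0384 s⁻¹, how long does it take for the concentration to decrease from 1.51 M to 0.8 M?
16.54 s

From ln[A] = ln[A]₀ - k·t: t = ln([A]₀/[A])/k = ln(1.51/0.8)/0.0384 = ln(1.8875)/0.0384 = 0.6353/0.0384 = 16.54 s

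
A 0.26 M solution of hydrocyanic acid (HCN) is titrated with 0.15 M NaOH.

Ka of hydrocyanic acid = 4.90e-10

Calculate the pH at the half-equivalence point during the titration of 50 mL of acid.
pH = pKa = 9.31

At the half-equivalence point, [HA] = [A⁻], so by Henderson–Hasselbalch pH = pKa + log(1) = pKa.
pKa = −log(4.90e-10) = 9.31.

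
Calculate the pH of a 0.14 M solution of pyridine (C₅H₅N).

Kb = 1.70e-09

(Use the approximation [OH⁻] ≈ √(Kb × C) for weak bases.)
pH = 9.19

[OH⁻] = √(Kb × C) = √(1.70e-09 × 0.14) = 1.5427e-05. pOH = 4.81, pH = 14 - pOH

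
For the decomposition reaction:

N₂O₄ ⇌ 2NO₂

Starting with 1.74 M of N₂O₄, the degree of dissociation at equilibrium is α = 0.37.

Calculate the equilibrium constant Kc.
K_c = 1.5124

x = α·[A]₀ = 0.37 × 1.74 = 0.6438 M dissociated.
At eq: [N₂O₄] = 1.74 − 0.6438 = 1.096 M; [NO₂] = 2x = 1.288 M.
Kc = [NO₂]²/[N₂O₄] = (1.288)²/1.096 = 1.512.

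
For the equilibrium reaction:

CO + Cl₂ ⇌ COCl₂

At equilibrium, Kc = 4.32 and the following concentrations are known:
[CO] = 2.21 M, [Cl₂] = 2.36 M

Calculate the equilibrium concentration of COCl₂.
[COCl₂] = 22.5314 M

Kc = ([COCl₂]) / ([CO] × [Cl₂]) = 4.32
[COCl₂]^1 = Kc · (reactant terms)/(other product terms) = 4.32 · 5.2156 / 1 = 22.531
[COCl₂] = 22.5314 M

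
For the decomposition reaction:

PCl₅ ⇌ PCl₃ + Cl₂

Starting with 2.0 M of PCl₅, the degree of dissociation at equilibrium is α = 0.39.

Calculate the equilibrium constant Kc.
K_c = 0.4987

x = α·[A]₀ = 0.39 × 2.0 = 0.78 M dissociated.
At eq: [PCl₅] = 2.0 − 0.78 = 1.22 M; [PCl₃] = [Cl₂] = x = 0.78 M.
Kc = [PCl₃][Cl₂]/[PCl₅] = (0.78)²/1.22 = 0.4987.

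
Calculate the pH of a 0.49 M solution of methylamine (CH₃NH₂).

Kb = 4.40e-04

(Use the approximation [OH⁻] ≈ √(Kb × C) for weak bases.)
pH = 12.17

[OH⁻] = √(Kb × C) = √(4.40e-04 × 0.49) = 1.4683e-02. pOH = 1.83, pH = 14 - pOH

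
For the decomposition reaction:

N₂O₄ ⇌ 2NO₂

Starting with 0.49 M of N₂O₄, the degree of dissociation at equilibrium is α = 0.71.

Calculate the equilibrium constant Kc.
K_c = 3.4070

x = α·[A]₀ = 0.71 × 0.49 = 0.3479 M dissociated.
At eq: [N₂O₄] = 0.49 − 0.3479 = 0.1421 M; [NO₂] = 2x = 0.6958 M.
Kc = [NO₂]²/[N₂O₄] = (0.6958)²/0.1421 = 3.407.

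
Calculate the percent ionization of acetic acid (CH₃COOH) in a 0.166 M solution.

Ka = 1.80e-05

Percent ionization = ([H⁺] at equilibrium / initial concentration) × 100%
Percent ionization = 1.04%

Let x = [H⁺]. Ka = x²/(C - x) ⇒ x² + (1.80e-05)x - (1.80e-05)(0.166) = 0. x = 1.7196e-03. Percent = (1.7196e-03/0.166) × 100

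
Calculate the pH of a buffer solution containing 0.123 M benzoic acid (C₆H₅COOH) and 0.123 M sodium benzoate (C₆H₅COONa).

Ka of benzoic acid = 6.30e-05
pH = 4.20

pKa = -log(6.30e-05) = 4.20. pH = pKa + log([A⁻]/[HA]) = 4.20 + log(0.123/0.123)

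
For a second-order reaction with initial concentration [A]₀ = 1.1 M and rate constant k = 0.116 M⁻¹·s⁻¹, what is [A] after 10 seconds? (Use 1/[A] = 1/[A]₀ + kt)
0.4833 M

1/[A] = 1/[A]₀ + k·t = 1/1.1 + (0.116)·(10) = 0.9091 + 1.1600 = 2.0691
[A] = 1/2.0691 = 0.4833 M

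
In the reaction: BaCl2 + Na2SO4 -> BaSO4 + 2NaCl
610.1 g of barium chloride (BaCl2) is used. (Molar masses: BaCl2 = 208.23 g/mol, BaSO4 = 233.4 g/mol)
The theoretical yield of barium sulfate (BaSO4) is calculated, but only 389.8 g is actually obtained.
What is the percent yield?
Moles of BaCl2 = 610.1 g ÷ 208.23 g/mol = 2.92993 mol
Mole ratio: 1 mol BaSO4 / 1 mol BaCl2
Moles of BaSO4 = 2.92993 × (1/1) = 2.92993 mol
Theoretical yield = 2.92993 mol × 233.4 g/mol = 683.85 g
Actual yield = 389.8 g
Percent yield = (389.8 / 683.85) × 100% = 57.0%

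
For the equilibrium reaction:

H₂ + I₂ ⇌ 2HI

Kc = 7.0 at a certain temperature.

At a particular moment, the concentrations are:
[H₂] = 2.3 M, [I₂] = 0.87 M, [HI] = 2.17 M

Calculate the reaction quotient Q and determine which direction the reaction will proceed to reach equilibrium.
Q = 2.353, Q < K, reaction proceeds forward (toward products)

Q = ([HI]^2) / ([H₂] × [I₂])
  = ((2.17)^2) / ((2.3)·(0.87)) = 4.7089/2.001 = 2.353
Since Q = 2.353 < Kc = 7.0, the reaction proceeds forward (toward products) to reach equilibrium.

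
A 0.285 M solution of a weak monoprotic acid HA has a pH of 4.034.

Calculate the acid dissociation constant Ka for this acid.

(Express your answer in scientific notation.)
K_a = 3.00e-08

[H⁺] = 10^(−pH) = 10^(−4.034) = 9.247e-05 M. For HA ⇌ H⁺ + A⁻, Ka = x²/(C − x) = (9.247e-05)²/(0.285 − 9.247e-05) = 3.00e-08.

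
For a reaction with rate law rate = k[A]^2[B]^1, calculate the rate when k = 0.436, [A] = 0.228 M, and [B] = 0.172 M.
0.003898 M/s

rate = k·[A]^2·[B]^1 = 0.436·(0.228)^2·(0.172)^1 = 0.436·0.051984·0.172 = 0.003898 M/s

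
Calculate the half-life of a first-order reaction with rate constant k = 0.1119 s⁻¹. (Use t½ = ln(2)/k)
6.19 s

t½ = ln(2)/k = 0.6931/0.1119 = 6.19 s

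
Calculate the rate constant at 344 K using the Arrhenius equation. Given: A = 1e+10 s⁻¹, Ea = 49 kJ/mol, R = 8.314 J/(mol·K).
3.63e+02 s⁻¹

k = A·exp(-Ea/(R·T)) = 1e+10·exp(-49000/(8.314·344)) = 1e+10·exp(-17.1328) = 1e+10·3.6252e-08 = 3.63e+02 s⁻¹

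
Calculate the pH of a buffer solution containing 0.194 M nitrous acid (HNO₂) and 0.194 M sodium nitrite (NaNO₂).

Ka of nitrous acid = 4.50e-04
pH = 3.35

pKa = -log(4.50e-04) = 3.35. pH = pKa + log([A⁻]/[HA]) = 3.35 + log(0.194/0.194)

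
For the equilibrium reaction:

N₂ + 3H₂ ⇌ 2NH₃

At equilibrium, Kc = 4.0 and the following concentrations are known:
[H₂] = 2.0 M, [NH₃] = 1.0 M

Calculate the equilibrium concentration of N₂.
[N₂] = 0.0312 M

Kc = ([NH₃]^2) / ([N₂] × [H₂]^3) = 4.0
[N₂]^1 = (product terms)/(Kc · other reactant terms) = 1 / (4.0 · 8) = 0.03125
[N₂] = 0.0312 M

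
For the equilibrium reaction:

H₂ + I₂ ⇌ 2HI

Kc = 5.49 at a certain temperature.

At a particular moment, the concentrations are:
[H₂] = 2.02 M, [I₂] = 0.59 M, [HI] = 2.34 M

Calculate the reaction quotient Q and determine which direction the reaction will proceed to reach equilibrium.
Q = 4.594, Q < K, reaction proceeds forward (toward products)

Q = ([HI]^2) / ([H₂] × [I₂])
  = ((2.34)^2) / ((2.02)·(0.59)) = 5.4756/1.1918 = 4.594
Since Q = 4.594 < Kc = 5.49, the reaction proceeds forward (toward products) to reach equilibrium.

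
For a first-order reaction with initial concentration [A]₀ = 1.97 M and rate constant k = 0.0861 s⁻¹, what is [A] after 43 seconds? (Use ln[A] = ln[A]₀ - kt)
0.0486 M

ln[A] = ln[A]₀ - k·t = ln(1.97) - (0.0861)·(43) = 0.6780 - 3.7023 = -3.0243
[A] = e^(-3.0243) = 0.0486 M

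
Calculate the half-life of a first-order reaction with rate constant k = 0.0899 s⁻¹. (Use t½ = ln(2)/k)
7.71 s

t½ = ln(2)/k = 0.6931/0.0899 = 7.71 s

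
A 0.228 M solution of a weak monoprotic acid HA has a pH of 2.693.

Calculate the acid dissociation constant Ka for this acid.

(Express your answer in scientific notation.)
K_a = 1.82e-05

[H⁺] = 10^(−pH) = 10^(−2.693) = 2.028e-03 M. For HA ⇌ H⁺ + A⁻, Ka = x²/(C − x) = (2.028e-03)²/(0.228 − 2.028e-03) = 1.82e-05.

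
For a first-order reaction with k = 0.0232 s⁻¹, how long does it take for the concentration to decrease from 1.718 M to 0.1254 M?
112.82 s

From ln[A] = ln[A]₀ - k·t: t = ln([A]₀/[A])/k = ln(1.718/0.1254)/0.0232 = ln(13.7002)/0.0232 = 2.6174/0.0232 = 112.82 s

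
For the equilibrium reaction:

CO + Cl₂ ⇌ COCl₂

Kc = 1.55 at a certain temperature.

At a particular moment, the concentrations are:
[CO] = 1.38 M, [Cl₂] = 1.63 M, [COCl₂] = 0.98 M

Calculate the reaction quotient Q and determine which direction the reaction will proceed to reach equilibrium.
Q = 0.436, Q < K, reaction proceeds forward (toward products)

Q = ([COCl₂]) / ([CO] × [Cl₂])
  = ((0.98)) / ((1.38)·(1.63)) = 0.98/2.2494 = 0.4357
Since Q = 0.4357 < Kc = 1.55, the reaction proceeds forward (toward products) to reach equilibrium.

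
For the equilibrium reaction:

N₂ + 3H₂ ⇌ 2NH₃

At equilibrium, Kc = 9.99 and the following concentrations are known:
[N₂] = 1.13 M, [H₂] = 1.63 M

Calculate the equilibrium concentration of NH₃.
[NH₃] = 6.9920 M

Kc = ([NH₃]^2) / ([N₂] × [H₂]^3) = 9.99
[NH₃]^2 = Kc · (reactant terms)/(other product terms) = 9.99 · 4.8937 / 1 = 48.889
[NH₃] = (48.889)^(1/2) = 6.9920 M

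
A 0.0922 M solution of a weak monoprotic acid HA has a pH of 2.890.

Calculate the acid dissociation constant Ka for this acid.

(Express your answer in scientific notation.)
K_a = 1.83e-05

[H⁺] = 10^(−pH) = 10^(−2.890) = 1.288e-03 M. For HA ⇌ H⁺ + A⁻, Ka = x²/(C − x) = (1.288e-03)²/(0.0922 − 1.288e-03) = 1.83e-05.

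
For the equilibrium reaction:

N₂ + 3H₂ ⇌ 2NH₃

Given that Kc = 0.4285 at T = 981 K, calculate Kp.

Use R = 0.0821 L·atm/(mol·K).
K_p = 6.61e-05

Δn = (moles gaseous products) − (moles gaseous reactants) = -2
T = 981 K; RT = 0.0821 × 981 = 80.5401
Kp = Kc·(RT)^Δn = 0.4285 × (80.5401)^-2 = 0.4285 × 0.000154161 = 6.61e-05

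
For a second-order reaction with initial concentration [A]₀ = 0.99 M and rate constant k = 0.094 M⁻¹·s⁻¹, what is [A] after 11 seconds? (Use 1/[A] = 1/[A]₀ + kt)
0.4892 M

1/[A] = 1/[A]₀ + k·t = 1/0.99 + (0.094)·(11) = 1.0101 + 1.0340 = 2.0441
[A] = 1/2.0441 = 0.4892 M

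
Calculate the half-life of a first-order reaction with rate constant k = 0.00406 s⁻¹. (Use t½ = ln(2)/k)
170.73 s

t½ = ln(2)/k = 0.6931/0.00406 = 170.73 s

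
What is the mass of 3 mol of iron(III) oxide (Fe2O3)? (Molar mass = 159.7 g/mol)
Mass = 3 mol × 159.7 g/mol = 479.1 g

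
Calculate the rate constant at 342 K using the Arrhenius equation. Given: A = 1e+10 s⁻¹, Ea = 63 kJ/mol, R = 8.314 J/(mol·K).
2.38e+00 s⁻¹

k = A·exp(-Ea/(R·T)) = 1e+10·exp(-63000/(8.314·342)) = 1e+10·exp(-22.1567) = 1e+10·2.3850e-10 = 2.38e+00 s⁻¹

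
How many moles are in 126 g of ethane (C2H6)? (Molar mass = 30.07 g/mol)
Moles = 126 g ÷ 30.07 g/mol = 4.19 mol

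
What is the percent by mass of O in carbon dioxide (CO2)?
Mass of O in formula = 16.0 × 2 = 32 g/mol
Molar mass = 44.01 g/mol
% O = (32/44.01) × 100% = 72.71%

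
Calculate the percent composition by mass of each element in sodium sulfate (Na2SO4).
Na: 32.37%, S: 22.58%, O: 45.05%

Molar mass of Na2SO4 = 142.05 g/mol
% Na = (2 × 22.99) / 142.05 × 100% = 45.98 / 142.05 × 100% = 32.37%
% S = (1 × 32.07) / 142.05 × 100% = 32.07 / 142.05 × 100% = 22.58%
% O = (4 × 16.0) / 142.05 × 100% = 64 / 142.05 × 100% = 45.05%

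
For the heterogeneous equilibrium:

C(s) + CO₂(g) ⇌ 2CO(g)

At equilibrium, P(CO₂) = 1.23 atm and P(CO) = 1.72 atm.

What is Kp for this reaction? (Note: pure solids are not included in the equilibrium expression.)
K_p = 2.405

Solid C is excluded.
Kp = P(CO)²/P(CO₂) = (1.72)²/1.23 = 2.958/1.23 = 2.405.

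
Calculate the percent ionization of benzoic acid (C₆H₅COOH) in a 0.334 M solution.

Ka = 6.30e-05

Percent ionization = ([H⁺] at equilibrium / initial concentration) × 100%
Percent ionization = 1.36%

Let x = [H⁺]. Ka = x²/(C - x) ⇒ x² + (6.30e-05)x - (6.30e-05)(0.334) = 0. x = 4.5558e-03. Percent = (4.5558e-03/0.334) × 100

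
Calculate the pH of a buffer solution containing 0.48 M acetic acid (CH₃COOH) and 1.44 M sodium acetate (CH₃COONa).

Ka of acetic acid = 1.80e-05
pH = 5.22

pKa = -log(1.80e-05) = 4.74. pH = pKa + log([A⁻]/[HA]) = 4.74 + log(1.44/0.48)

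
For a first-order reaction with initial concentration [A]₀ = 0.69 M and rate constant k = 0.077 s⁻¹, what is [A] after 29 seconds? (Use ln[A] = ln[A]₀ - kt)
0.0740 M

ln[A] = ln[A]₀ - k·t = ln(0.69) - (0.077)·(29) = -0.3711 - 2.2330 = -2.6041
[A] = e^(-2.6041) = 0.0740 M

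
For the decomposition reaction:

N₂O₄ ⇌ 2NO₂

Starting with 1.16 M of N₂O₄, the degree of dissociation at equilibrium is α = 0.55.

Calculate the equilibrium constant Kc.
K_c = 3.1191

x = α·[A]₀ = 0.55 × 1.16 = 0.638 M dissociated.
At eq: [N₂O₄] = 1.16 − 0.638 = 0.522 M; [NO₂] = 2x = 1.276 M.
Kc = [NO₂]²/[N₂O₄] = (1.276)²/0.522 = 3.119.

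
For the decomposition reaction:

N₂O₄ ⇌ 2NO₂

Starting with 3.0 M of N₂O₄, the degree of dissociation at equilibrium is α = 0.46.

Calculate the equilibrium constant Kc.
K_c = 4.7022

x = α·[A]₀ = 0.46 × 3.0 = 1.38 M dissociated.
At eq: [N₂O₄] = 3.0 − 1.38 = 1.62 M; [NO₂] = 2x = 2.76 M.
Kc = [NO₂]²/[N₂O₄] = (2.76)²/1.62 = 4.702.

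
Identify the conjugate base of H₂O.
Conjugate base: OH⁻

Conjugate acid-base pairs differ by one H⁺. Ka × Kb = Kw for a conjugate pair.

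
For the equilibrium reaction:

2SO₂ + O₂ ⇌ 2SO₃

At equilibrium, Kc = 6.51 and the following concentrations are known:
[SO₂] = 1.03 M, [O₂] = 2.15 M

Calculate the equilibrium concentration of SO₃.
[SO₃] = 3.8534 M

Kc = ([SO₃]^2) / ([SO₂]^2 × [O₂]) = 6.51
[SO₃]^2 = Kc · (reactant terms)/(other product terms) = 6.51 · 2.2809 / 1 = 14.849
[SO₃] = (14.849)^(1/2) = 3.8534 M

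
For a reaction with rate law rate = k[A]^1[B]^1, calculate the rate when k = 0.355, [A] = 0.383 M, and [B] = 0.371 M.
0.05044 M/s

rate = k·[A]^1·[B]^1 = 0.355·(0.383)^1·(0.371)^1 = 0.355·0.383·0.371 = 0.05044 M/s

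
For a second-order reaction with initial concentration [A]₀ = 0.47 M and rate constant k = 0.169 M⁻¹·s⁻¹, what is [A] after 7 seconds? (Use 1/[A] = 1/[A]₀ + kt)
0.3021 M

1/[A] = 1/[A]₀ + k·t = 1/0.47 + (0.169)·(7) = 2.1277 + 1.1830 = 3.3107
[A] = 1/3.3107 = 0.3021 M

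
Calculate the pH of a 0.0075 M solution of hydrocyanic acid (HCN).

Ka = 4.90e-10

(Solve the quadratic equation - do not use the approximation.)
pH = 5.72

x² + Ka×x - Ka×C = 0. Using quadratic formula: [H⁺] = 1.9168e-06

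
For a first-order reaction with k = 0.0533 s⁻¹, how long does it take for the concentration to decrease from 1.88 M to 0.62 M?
20.81 s

From ln[A] = ln[A]₀ - k·t: t = ln([A]₀/[A])/k = ln(1.88/0.62)/0.0533 = ln(3.0323)/0.0533 = 1.1093/0.0533 = 20.81 s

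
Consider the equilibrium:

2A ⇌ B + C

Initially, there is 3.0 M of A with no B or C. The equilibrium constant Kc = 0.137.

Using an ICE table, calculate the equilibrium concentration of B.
[B] = 0.638 M

ICE: [A] = 3.0 − 2x, [B] = [C] = x.
Kc = x²/(3.0 − 2x)² = 0.137 ⇒ √Kc = x/(3.0 − 2x).
x = √0.137·3.0/(1 + 2√0.137) = 0.37014·3.0/1.7403 = 0.63806.
[B] = x = 0.638 M.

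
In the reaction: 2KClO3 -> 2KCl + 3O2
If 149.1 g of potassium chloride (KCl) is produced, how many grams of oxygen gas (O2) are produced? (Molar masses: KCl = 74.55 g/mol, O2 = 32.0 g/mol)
Moles of KCl = 149.1 g ÷ 74.55 g/mol = 2 mol
Mole ratio: 3 mol O2 / 2 mol KCl
Moles of O2 = 2 × (3/2) = 3 mol
Mass of O2 = 3 mol × 32.0 g/mol = 96 g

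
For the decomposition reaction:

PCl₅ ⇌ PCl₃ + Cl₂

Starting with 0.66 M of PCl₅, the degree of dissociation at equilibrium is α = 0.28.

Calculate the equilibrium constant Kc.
K_c = 0.0719

x = α·[A]₀ = 0.28 × 0.66 = 0.1848 M dissociated.
At eq: [PCl₅] = 0.66 − 0.1848 = 0.4752 M; [PCl₃] = [Cl₂] = x = 0.1848 M.
Kc = [PCl₃][Cl₂]/[PCl₅] = (0.1848)²/0.4752 = 0.07187.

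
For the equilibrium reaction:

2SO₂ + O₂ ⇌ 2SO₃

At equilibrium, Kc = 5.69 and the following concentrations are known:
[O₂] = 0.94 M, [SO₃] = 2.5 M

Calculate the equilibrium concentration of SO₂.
[SO₂] = 1.0810 M

Kc = ([SO₃]^2) / ([SO₂]^2 × [O₂]) = 5.69
[SO₂]^2 = (product terms)/(Kc · other reactant terms) = 6.25 / (5.69 · 0.94) = 1.1685
[SO₂] = (1.1685)^(1/2) = 1.0810 M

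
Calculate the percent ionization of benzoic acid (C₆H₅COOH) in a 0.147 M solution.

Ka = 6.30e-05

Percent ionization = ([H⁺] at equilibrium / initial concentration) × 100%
Percent ionization = 2.05%

Let x = [H⁺]. Ka = x²/(C - x) ⇒ x² + (6.30e-05)x - (6.30e-05)(0.147) = 0. x = 3.0119e-03. Percent = (3.0119e-03/0.147) × 100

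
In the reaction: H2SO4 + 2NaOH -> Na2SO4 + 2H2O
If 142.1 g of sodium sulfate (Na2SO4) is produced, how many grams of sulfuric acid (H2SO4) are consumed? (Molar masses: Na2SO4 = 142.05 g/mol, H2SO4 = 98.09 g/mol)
Moles of Na2SO4 = 142.1 g ÷ 142.05 g/mol = 1.00035 mol
Mole ratio: 1 mol H2SO4 / 1 mol Na2SO4
Moles of H2SO4 = 1.00035 × (1/1) = 1.00035 mol
Mass of H2SO4 = 1.00035 mol × 98.09 g/mol = 98.12 g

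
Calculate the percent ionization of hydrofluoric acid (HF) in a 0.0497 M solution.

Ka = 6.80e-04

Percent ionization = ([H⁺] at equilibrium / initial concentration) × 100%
Percent ionization = 11%

Let x = [H⁺]. Ka = x²/(C - x) ⇒ x² + (6.80e-04)x - (6.80e-04)(0.0497) = 0. x = 5.4834e-03. Percent = (5.4834e-03/0.0497) × 100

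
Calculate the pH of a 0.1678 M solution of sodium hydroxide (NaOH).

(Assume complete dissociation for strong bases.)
pH = 13.22

[OH⁻] = 0.1678 M for strong base. pOH = -log[OH⁻] = 0.78, pH = 14 - pOH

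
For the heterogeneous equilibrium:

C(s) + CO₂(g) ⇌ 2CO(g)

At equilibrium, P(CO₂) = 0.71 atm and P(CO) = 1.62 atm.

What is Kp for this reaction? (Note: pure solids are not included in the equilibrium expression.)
K_p = 3.696

Solid C is excluded.
Kp = P(CO)²/P(CO₂) = (1.62)²/0.71 = 2.624/0.71 = 3.696.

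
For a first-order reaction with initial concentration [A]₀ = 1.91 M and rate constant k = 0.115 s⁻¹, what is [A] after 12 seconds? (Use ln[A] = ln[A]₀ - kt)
0.4805 M

ln[A] = ln[A]₀ - k·t = ln(1.91) - (0.115)·(12) = 0.6471 - 1.3800 = -0.7329
[A] = e^(-0.7329) = 0.4805 M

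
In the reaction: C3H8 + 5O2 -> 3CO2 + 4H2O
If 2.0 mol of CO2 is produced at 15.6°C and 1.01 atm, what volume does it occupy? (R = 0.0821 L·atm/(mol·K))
T = 15.6°C + 273.15 = 288.75 K
V = nRT/P = (2.0 × 0.0821 × 288.75) / 1.01
V = 46.94 L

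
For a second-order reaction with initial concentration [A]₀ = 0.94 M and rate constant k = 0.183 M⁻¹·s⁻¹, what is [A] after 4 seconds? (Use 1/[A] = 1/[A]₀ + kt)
0.5568 M

1/[A] = 1/[A]₀ + k·t = 1/0.94 + (0.183)·(4) = 1.0638 + 0.7320 = 1.7958
[A] = 1/1.7958 = 0.5568 M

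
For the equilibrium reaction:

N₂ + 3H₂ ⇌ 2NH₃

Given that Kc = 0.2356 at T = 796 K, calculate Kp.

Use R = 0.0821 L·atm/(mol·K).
K_p = 5.52e-05

Δn = (moles gaseous products) − (moles gaseous reactants) = -2
T = 796 K; RT = 0.0821 × 796 = 65.3516
Kp = Kc·(RT)^Δn = 0.2356 × (65.3516)^-2 = 0.2356 × 0.000234146 = 5.52e-05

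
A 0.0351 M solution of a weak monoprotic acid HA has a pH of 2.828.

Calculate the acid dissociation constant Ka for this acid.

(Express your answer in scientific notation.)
K_a = 6.57e-05

[H⁺] = 10^(−pH) = 10^(−2.828) = 1.486e-03 M. For HA ⇌ H⁺ + A⁻, Ka = x²/(C − x) = (1.486e-03)²/(0.0351 − 1.486e-03) = 6.57e-05.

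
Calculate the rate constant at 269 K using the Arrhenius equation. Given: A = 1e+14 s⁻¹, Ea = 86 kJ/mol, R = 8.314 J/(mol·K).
1.99e-03 s⁻¹

k = A·exp(-Ea/(R·T)) = 1e+14·exp(-86000/(8.314·269)) = 1e+14·exp(-38.4535) = 1e+14·1.9946e-17 = 1.99e-03 s⁻¹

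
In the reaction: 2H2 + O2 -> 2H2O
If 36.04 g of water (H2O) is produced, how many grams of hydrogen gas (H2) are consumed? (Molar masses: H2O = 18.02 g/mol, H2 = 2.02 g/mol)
Moles of H2O = 36.04 g ÷ 18.02 g/mol = 2 mol
Mole ratio: 2 mol H2 / 2 mol H2O
Moles of H2 = 2 × (2/2) = 2 mol
Mass of H2 = 2 mol × 2.02 g/mol = 4.04 g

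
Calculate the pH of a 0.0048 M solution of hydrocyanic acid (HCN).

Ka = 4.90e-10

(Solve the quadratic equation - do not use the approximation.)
pH = 5.81

x² + Ka×x - Ka×C = 0. Using quadratic formula: [H⁺] = 1.5334e-06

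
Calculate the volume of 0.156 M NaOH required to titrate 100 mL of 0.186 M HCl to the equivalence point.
V_{base} = 119.2 mL

At equivalence: moles acid = moles base.
moles HCl = 0.186 M × 0.1 L = 0.0186 mol
V_NaOH = 0.0186 mol ÷ 0.156 M = 0.1192 L = 119.2 mL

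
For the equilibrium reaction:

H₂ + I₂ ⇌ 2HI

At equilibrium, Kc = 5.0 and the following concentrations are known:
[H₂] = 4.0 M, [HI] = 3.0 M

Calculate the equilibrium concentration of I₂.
[I₂] = 0.4500 M

Kc = ([HI]^2) / ([H₂] × [I₂]) = 5.0
[I₂]^1 = (product terms)/(Kc · other reactant terms) = 9 / (5.0 · 4) = 0.45
[I₂] = 0.4500 M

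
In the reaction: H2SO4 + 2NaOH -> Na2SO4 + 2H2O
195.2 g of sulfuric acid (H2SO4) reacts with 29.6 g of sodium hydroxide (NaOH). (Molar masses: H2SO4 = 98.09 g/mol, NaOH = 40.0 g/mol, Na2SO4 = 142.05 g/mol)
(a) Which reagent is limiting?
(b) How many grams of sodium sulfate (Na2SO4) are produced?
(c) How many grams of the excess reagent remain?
(a) NaOH, (b) 52.56 g, (c) 158.9 g

Moles of H2SO4 = 195.2 g ÷ 98.09 g/mol = 1.99001 mol
Moles of NaOH = 29.6 g ÷ 40.0 g/mol = 0.74 mol
Moles ÷ coefficient: H2SO4: 1.99001/1 = 1.99, NaOH: 0.74/2 = 0.37
(a) NaOH has the smaller value, so NaOH is the limiting reagent.
(b) Moles of Na2SO4 = 0.74 mol NaOH × (1/2) = 0.37 mol; mass = 0.37 mol × 142.05 g/mol = 52.56 g
(c) H2SO4 consumed = 0.74 × (1/2) = 0.37 mol; remaining = 1.99001 − 0.37 = 1.62001 mol; mass = 1.62001 mol × 98.09 g/mol = 158.9 g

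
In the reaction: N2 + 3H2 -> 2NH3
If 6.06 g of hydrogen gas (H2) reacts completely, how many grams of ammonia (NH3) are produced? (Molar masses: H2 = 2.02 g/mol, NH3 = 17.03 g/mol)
Moles of H2 = 6.06 g ÷ 2.02 g/mol = 3 mol
Mole ratio: 2 mol NH3 / 3 mol H2
Moles of NH3 = 3 × (2/3) = 2 mol
Mass of NH3 = 2 mol × 17.03 g/mol = 34.06 g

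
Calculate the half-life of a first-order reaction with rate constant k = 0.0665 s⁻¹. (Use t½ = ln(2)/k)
10.42 s

t½ = ln(2)/k = 0.6931/0.0665 = 10.42 s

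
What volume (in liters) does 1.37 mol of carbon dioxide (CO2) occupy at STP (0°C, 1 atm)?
At STP, 1 mol of gas occupies 22.4 L
Volume = 1.37 mol × 22.4 L/mol = 30.69 L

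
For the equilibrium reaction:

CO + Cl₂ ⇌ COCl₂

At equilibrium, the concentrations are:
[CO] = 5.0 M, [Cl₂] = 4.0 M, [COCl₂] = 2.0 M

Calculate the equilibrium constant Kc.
K_c = 0.1000

Kc = ([COCl₂]) / ([CO] × [Cl₂])
   = ((2.0)) / ((5.0)·(4.0))
   = 2 / 20 = 0.1000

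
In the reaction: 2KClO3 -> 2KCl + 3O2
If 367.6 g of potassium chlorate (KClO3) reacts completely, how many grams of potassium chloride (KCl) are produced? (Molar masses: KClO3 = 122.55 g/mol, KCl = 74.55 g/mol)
Moles of KClO3 = 367.6 g ÷ 122.55 g/mol = 2.99959 mol
Mole ratio: 2 mol KCl / 2 mol KClO3
Moles of KCl = 2.99959 × (2/2) = 2.99959 mol
Mass of KCl = 2.99959 mol × 74.55 g/mol = 223.6 g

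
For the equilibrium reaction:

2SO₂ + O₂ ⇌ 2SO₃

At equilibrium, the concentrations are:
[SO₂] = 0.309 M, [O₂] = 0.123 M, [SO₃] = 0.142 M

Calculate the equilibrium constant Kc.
K_c = 1.7169

Kc = ([SO₃]^2) / ([SO₂]^2 × [O₂])
   = ((0.142)^2) / ((0.309)^2·(0.123))
   = 0.020164 / 0.011744 = 1.7169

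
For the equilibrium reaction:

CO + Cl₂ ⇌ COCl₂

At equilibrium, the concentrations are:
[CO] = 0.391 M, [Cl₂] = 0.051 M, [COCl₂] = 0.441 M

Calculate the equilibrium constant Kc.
K_c = 22.1152

Kc = ([COCl₂]) / ([CO] × [Cl₂])
   = ((0.441)) / ((0.391)·(0.051))
   = 0.441 / 0.019941 = 22.1152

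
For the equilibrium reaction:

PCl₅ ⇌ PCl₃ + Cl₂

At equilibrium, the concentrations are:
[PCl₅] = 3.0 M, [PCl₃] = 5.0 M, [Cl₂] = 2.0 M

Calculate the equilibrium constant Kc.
K_c = 3.3333

Kc = ([PCl₃] × [Cl₂]) / ([PCl₅])
   = ((5.0)·(2.0)) / ((3.0))
   = 10 / 3 = 3.3333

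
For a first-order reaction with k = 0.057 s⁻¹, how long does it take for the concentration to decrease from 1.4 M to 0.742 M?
11.14 s

From ln[A] = ln[A]₀ - k·t: t = ln([A]₀/[A])/k = ln(1.4/0.742)/0.057 = ln(1.8868)/0.057 = 0.6349/0.057 = 11.14 s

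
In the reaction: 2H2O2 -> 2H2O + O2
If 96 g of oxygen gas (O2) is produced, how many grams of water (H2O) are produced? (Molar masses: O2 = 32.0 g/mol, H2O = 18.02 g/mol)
Moles of O2 = 96 g ÷ 32.0 g/mol = 3 mol
Mole ratio: 2 mol H2O / 1 mol O2
Moles of H2O = 3 × (2/1) = 6 mol
Mass of H2O = 6 mol × 18.02 g/mol = 108.1 g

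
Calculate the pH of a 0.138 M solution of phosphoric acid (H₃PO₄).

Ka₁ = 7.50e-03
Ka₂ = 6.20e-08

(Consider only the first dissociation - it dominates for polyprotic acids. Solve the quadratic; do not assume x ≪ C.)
pH = 1.54

x² + Ka₁·x − Ka₁·C = 0 with Ka₁ = 7.50e-03, C = 0.138.
x = (−Ka₁ + √(Ka₁² + 4·Ka₁·C))/2 = 2.8639e-02 M, so pH = 1.54.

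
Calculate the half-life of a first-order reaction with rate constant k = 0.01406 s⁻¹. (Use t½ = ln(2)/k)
49.30 s

t½ = ln(2)/k = 0.6931/0.01406 = 49.30 s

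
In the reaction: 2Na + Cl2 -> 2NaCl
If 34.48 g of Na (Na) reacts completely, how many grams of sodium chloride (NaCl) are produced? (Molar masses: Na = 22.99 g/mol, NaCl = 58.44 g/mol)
Moles of Na = 34.48 g ÷ 22.99 g/mol = 1.49978 mol
Mole ratio: 2 mol NaCl / 2 mol Na
Moles of NaCl = 1.49978 × (2/2) = 1.49978 mol
Mass of NaCl = 1.49978 mol × 58.44 g/mol = 87.65 g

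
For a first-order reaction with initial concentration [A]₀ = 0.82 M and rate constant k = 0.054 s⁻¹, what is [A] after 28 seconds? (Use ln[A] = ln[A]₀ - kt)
0.1808 M

ln[A] = ln[A]₀ - k·t = ln(0.82) - (0.054)·(28) = -0.1985 - 1.5120 = -1.7105
[A] = e^(-1.7105) = 0.1808 M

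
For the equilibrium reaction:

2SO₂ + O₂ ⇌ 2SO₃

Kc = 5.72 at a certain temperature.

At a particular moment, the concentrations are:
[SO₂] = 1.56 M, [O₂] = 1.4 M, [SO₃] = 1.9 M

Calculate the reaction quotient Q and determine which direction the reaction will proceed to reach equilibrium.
Q = 1.060, Q < K, reaction proceeds forward (toward products)

Q = ([SO₃]^2) / ([SO₂]^2 × [O₂])
  = ((1.9)^2) / ((1.56)^2·(1.4)) = 3.61/3.407 = 1.06
Since Q = 1.06 < Kc = 5.72, the reaction proceeds forward (toward products) to reach equilibrium.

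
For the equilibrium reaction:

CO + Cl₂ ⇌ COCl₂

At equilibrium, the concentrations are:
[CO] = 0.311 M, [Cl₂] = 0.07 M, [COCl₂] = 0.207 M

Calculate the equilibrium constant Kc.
K_c = 9.5085

Kc = ([COCl₂]) / ([CO] × [Cl₂])
   = ((0.207)) / ((0.311)·(0.07))
   = 0.207 / 0.02177 = 9.5085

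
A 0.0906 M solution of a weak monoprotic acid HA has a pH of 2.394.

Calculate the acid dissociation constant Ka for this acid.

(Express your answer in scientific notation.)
K_a = 1.88e-04

[H⁺] = 10^(−pH) = 10^(−2.394) = 4.036e-03 M. For HA ⇌ H⁺ + A⁻, Ka = x²/(C − x) = (4.036e-03)²/(0.0906 − 4.036e-03) = 1.88e-04.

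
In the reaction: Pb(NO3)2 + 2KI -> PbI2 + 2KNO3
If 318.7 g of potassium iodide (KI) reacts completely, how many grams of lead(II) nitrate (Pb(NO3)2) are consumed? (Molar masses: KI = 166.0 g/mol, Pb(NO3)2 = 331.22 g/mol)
Moles of KI = 318.7 g ÷ 166.0 g/mol = 1.91988 mol
Mole ratio: 1 mol Pb(NO3)2 / 2 mol KI
Moles of Pb(NO3)2 = 1.91988 × (1/2) = 0.95994 mol
Mass of Pb(NO3)2 = 0.95994 mol × 331.22 g/mol = 318 g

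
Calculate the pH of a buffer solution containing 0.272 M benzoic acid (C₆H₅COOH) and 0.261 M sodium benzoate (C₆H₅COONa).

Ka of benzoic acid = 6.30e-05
pH = 4.18

pKa = -log(6.30e-05) = 4.20. pH = pKa + log([A⁻]/[HA]) = 4.20 + log(0.261/0.272)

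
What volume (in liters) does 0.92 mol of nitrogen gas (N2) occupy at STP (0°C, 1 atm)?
At STP, 1 mol of gas occupies 22.4 L
Volume = 0.92 mol × 22.4 L/mol = 20.61 L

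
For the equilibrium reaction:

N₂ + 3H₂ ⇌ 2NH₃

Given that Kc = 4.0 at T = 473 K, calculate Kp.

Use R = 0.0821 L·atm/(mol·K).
K_p = 0.0027

Δn = (moles gaseous products) − (moles gaseous reactants) = -2
T = 473 K; RT = 0.0821 × 473 = 38.8333
Kp = Kc·(RT)^Δn = 4.0 × (38.8333)^-2 = 4.0 × 0.000663119 = 0.0027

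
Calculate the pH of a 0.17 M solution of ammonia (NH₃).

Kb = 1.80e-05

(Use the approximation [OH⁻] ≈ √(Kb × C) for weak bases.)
pH = 11.24

[OH⁻] = √(Kb × C) = √(1.80e-05 × 0.17) = 1.7493e-03. pOH = 2.76, pH = 14 - pOH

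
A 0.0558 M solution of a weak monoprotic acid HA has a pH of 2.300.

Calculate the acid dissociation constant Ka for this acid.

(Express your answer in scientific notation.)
K_a = 4.95e-04

[H⁺] = 10^(−pH) = 10^(−2.300) = 5.012e-03 M. For HA ⇌ H⁺ + A⁻, Ka = x²/(C − x) = (5.012e-03)²/(0.0558 − 5.012e-03) = 4.95e-04.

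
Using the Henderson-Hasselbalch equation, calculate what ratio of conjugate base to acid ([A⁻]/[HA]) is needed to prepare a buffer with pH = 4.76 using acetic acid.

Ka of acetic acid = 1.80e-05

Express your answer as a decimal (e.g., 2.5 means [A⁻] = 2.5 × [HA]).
[A⁻]/[HA] = 1.036

pKa = −log(1.80e-05) = 4.7447. pH = pKa + log([A⁻]/[HA]). 4.76 = 4.7447 + log(ratio). log(ratio) = 4.76 − 4.7447 = 0.0153. ratio = 10^(0.0153) = 1.036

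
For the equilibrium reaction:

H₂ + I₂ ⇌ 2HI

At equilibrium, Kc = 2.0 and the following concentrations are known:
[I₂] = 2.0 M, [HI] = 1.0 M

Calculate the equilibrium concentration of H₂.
[H₂] = 0.2500 M

Kc = ([HI]^2) / ([H₂] × [I₂]) = 2.0
[H₂]^1 = (product terms)/(Kc · other reactant terms) = 1 / (2.0 · 2) = 0.25
[H₂] = 0.2500 M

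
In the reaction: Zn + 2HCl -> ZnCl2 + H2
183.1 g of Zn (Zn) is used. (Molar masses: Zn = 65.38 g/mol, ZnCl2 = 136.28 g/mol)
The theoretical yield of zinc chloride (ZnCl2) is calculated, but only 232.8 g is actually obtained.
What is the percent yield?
Moles of Zn = 183.1 g ÷ 65.38 g/mol = 2.80055 mol
Mole ratio: 1 mol ZnCl2 / 1 mol Zn
Moles of ZnCl2 = 2.80055 × (1/1) = 2.80055 mol
Theoretical yield = 2.80055 mol × 136.28 g/mol = 381.66 g
Actual yield = 232.8 g
Percent yield = (232.8 / 381.66) × 100% = 61.0%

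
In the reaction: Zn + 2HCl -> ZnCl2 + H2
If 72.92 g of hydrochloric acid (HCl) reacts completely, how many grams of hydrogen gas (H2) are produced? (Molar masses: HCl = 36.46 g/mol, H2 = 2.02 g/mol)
Moles of HCl = 72.92 g ÷ 36.46 g/mol = 2 mol
Mole ratio: 1 mol H2 / 2 mol HCl
Moles of H2 = 2 × (1/2) = 1 mol
Mass of H2 = 1 mol × 2.02 g/mol = 2.02 g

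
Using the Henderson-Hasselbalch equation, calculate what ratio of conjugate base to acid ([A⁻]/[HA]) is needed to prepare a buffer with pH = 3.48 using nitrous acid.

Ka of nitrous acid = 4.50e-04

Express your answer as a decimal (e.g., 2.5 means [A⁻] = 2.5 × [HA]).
[A⁻]/[HA] = 1.359

pKa = −log(4.50e-04) = 3.3468. pH = pKa + log([A⁻]/[HA]). 3.48 = 3.3468 + log(ratio). log(ratio) = 3.48 − 3.3468 = 0.1332. ratio = 10^(0.1332) = 1.359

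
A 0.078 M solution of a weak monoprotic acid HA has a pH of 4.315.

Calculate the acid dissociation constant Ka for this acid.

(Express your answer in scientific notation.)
K_a = 3.01e-08

[H⁺] = 10^(−pH) = 10^(−4.315) = 4.842e-05 M. For HA ⇌ H⁺ + A⁻, Ka = x²/(C − x) = (4.842e-05)²/(0.078 − 4.842e-05) = 3.01e-08.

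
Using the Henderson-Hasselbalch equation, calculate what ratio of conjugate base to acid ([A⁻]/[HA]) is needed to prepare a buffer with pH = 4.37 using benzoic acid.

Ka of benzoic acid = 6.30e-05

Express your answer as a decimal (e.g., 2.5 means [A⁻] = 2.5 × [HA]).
[A⁻]/[HA] = 1.477

pKa = −log(6.30e-05) = 4.2007. pH = pKa + log([A⁻]/[HA]). 4.37 = 4.2007 + log(ratio). log(ratio) = 4.37 − 4.2007 = 0.1693. ratio = 10^(0.1693) = 1.477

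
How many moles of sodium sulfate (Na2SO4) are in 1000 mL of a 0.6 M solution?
Moles = Molarity × Volume (L)
Moles = 0.6 M × 1 L = 0.6 mol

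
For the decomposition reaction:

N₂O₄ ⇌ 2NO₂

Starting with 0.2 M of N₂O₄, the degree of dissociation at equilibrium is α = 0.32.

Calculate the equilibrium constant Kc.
K_c = 0.1205

x = α·[A]₀ = 0.32 × 0.2 = 0.064 M dissociated.
At eq: [N₂O₄] = 0.2 − 0.064 = 0.136 M; [NO₂] = 2x = 0.128 M.
Kc = [NO₂]²/[N₂O₄] = (0.128)²/0.136 = 0.1205.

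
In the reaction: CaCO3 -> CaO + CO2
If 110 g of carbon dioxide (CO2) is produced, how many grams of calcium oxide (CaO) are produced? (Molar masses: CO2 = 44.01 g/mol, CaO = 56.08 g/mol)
Moles of CO2 = 110 g ÷ 44.01 g/mol = 2.49943 mol
Mole ratio: 1 mol CaO / 1 mol CO2
Moles of CaO = 2.49943 × (1/1) = 2.49943 mol
Mass of CaO = 2.49943 mol × 56.08 g/mol = 140.2 g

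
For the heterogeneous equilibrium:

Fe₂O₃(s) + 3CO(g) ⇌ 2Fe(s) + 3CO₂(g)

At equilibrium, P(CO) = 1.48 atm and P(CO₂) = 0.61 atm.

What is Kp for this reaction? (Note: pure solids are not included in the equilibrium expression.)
K_p = 0.070

Solids (Fe₂O₃, Fe) are excluded.
Kp = P(CO₂)³/P(CO)³ = (0.61)³/(1.48)³ = 0.227/3.242 = 0.070.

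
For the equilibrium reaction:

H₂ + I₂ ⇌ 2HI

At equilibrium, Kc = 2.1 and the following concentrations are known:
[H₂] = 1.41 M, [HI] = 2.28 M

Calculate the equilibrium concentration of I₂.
[I₂] = 1.7556 M

Kc = ([HI]^2) / ([H₂] × [I₂]) = 2.1
[I₂]^1 = (product terms)/(Kc · other reactant terms) = 5.1984 / (2.1 · 1.41) = 1.7556
[I₂] = 1.7556 M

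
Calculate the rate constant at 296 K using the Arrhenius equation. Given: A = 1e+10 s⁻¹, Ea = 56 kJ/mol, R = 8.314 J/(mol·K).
1.31e+00 s⁻¹

k = A·exp(-Ea/(R·T)) = 1e+10·exp(-56000/(8.314·296)) = 1e+10·exp(-22.7555) = 1e+10·1.3104e-10 = 1.31e+00 s⁻¹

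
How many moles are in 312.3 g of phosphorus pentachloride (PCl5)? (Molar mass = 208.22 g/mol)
Moles = 312.3 g ÷ 208.22 g/mol = 1.5 mol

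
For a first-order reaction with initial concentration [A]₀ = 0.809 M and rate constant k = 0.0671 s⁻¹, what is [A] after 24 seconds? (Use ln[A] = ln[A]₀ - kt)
0.1616 M

ln[A] = ln[A]₀ - k·t = ln(0.809) - (0.0671)·(24) = -0.2120 - 1.6104 = -1.8224
[A] = e^(-1.8224) = 0.1616 M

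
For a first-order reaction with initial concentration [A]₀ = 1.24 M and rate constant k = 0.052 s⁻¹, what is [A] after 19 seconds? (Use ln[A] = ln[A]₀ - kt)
0.4617 M

ln[A] = ln[A]₀ - k·t = ln(1.24) - (0.052)·(19) = 0.2151 - 0.9880 = -0.7729
[A] = e^(-0.7729) = 0.4617 M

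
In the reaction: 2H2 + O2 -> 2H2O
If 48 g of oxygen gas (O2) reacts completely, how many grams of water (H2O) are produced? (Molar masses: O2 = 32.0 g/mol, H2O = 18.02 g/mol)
Moles of O2 = 48 g ÷ 32.0 g/mol = 1.5 mol
Mole ratio: 2 mol H2O / 1 mol O2
Moles of H2O = 1.5 × (2/1) = 3 mol
Mass of H2O = 3 mol × 18.02 g/mol = 54.06 g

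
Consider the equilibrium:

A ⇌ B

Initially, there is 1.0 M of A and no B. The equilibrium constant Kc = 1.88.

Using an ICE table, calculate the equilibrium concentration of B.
[B] = 0.653 M

ICE: [A] = 1.0 − x, [B] = x.
Kc = x/(1.0 − x) = 1.88 ⇒ x = 1.88·1.0/(1 + 1.88) = 1.88/2.88 = 0.6528.
[B] = x = 0.653 M.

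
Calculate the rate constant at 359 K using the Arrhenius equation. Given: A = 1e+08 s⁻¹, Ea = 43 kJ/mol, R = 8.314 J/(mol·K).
5.54e+01 s⁻¹

k = A·exp(-Ea/(R·T)) = 1e+08·exp(-43000/(8.314·359)) = 1e+08·exp(-14.4067) = 1e+08·5.5368e-07 = 5.54e+01 s⁻¹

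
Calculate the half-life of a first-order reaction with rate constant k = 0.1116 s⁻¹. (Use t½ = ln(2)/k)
6.21 s

t½ = ln(2)/k = 0.6931/0.1116 = 6.21 s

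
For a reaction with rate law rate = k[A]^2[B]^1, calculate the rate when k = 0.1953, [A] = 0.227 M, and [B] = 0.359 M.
0.003613 M/s

rate = k·[A]^2·[B]^1 = 0.1953·(0.227)^2·(0.359)^1 = 0.1953·0.051529·0.359 = 0.003613 M/s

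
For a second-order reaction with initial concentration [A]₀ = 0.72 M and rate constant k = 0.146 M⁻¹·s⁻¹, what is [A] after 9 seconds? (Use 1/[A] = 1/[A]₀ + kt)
0.3700 M

1/[A] = 1/[A]₀ + k·t = 1/0.72 + (0.146)·(9) = 1.3889 + 1.3140 = 2.7029
[A] = 1/2.7029 = 0.3700 M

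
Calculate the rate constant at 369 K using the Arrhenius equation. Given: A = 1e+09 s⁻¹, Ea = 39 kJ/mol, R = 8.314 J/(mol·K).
3.01e+03 s⁻¹

k = A·exp(-Ea/(R·T)) = 1e+09·exp(-39000/(8.314·369)) = 1e+09·exp(-12.7124) = 1e+09·3.0135e-06 = 3.01e+03 s⁻¹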